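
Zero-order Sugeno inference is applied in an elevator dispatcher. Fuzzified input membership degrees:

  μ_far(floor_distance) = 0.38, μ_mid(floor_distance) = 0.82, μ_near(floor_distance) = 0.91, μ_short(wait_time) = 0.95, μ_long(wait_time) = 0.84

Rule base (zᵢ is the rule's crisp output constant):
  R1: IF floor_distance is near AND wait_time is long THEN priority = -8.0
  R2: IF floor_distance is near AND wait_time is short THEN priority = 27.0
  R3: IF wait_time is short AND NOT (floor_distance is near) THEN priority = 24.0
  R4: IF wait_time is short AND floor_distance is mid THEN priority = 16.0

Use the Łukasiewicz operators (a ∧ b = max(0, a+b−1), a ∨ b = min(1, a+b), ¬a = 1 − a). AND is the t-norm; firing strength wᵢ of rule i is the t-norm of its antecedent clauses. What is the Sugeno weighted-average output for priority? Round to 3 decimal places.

12.603

R1 (z=-8.0): near=0.91, long=0.84; AND[max(0, a+b−1)] → w = 0.75
R2 (z=27.0): near=0.91, short=0.95; AND[max(0, a+b−1)] → w = 0.86
R3 (z=24.0): short=0.95, ¬near=1−0.91=0.09; AND[max(0, a+b−1)] → w = 0.04
R4 (z=16.0): short=0.95, mid=0.82; AND[max(0, a+b−1)] → w = 0.77
Weighted average = (0.75·-8.0 + 0.86·27.0 + 0.04·24.0 + 0.77·16.0) / (0.75 + 0.86 + 0.04 + 0.77)
  = 30.5000 / 2.4200 = 12.603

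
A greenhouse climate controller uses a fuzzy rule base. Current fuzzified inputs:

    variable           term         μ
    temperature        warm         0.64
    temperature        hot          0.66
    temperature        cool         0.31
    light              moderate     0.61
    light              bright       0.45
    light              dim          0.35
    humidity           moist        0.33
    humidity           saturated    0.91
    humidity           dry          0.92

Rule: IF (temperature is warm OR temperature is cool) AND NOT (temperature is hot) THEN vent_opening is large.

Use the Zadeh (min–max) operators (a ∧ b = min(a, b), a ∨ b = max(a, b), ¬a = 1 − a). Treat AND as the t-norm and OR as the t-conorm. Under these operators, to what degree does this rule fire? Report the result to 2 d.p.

firing strength: (warm=0.64 OR cool=0.31) = 0.64; AND[min(a, b)] with ¬hot=1−0.66=0.34 → w = 0.34

0.34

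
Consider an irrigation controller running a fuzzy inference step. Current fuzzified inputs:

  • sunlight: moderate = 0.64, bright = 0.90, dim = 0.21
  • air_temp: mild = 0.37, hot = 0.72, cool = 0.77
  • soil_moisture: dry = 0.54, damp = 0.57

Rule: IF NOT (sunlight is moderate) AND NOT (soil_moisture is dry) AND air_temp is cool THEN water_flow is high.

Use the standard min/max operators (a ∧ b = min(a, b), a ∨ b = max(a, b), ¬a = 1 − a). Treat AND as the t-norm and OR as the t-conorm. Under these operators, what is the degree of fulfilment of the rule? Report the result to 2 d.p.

firing strength: ¬moderate=1−0.64=0.36, ¬dry=1−0.54=0.46, cool=0.77; AND[min(a, b)] → w = 0.36

0.36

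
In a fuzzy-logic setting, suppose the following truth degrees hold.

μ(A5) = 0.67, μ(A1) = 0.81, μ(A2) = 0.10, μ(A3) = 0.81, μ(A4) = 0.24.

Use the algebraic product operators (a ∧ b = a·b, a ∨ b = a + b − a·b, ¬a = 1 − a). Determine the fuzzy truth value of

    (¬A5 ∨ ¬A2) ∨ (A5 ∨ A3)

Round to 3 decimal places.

¬A5 = 1 − 0.6700 = 0.3300
¬A2 = 1 − 0.1000 = 0.9000
¬A5 ∨ ¬A2 = a + b − a·b on (0.3300, 0.9000) = 0.9330
A5 ∨ A3 = a + b − a·b on (0.6700, 0.8100) = 0.9373
(¬A5 ∨ ¬A2) ∨ (A5 ∨ A3) = a + b − a·b on (0.9330, 0.9373) = 0.9958

0.996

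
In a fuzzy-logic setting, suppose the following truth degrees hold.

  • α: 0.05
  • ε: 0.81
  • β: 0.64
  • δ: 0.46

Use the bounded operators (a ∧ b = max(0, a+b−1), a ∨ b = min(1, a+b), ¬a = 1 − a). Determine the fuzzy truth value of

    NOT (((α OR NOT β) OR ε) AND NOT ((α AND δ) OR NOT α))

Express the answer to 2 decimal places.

NOT β = 1 − 0.64 = 0.36
α OR NOT β = min(1, a+b) on (0.05, 0.36) = 0.41
(α OR NOT β) OR ε = min(1, a+b) on (0.41, 0.81) = 1.00
α AND δ = max(0, a+b−1) on (0.05, 0.46) = 0.00
NOT α = 1 − 0.05 = 0.95
(α AND δ) OR NOT α = min(1, a+b) on (0.00, 0.95) = 0.95
NOT ((α AND δ) OR NOT α) = 1 − 0.95 = 0.05
((α OR NOT β) OR ε) AND NOT ((α AND δ) OR NOT α) = max(0, a+b−1) on (1.00, 0.05) = 0.05
NOT (((α OR NOT β) OR ε) AND NOT ((α AND δ) OR NOT α)) = 1 − 0.05 = 0.95

0.95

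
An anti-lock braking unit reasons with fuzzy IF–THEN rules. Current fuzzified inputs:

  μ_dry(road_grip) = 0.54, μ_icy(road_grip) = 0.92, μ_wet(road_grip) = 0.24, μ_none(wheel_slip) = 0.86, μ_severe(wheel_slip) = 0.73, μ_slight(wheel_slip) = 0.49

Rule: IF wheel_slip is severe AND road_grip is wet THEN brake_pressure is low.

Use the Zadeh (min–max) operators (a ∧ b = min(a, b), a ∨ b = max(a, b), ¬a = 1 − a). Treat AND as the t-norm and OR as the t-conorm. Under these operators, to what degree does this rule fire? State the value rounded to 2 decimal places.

0.24

firing strength: severe=0.73, wet=0.24; AND[min(a, b)] → w = 0.24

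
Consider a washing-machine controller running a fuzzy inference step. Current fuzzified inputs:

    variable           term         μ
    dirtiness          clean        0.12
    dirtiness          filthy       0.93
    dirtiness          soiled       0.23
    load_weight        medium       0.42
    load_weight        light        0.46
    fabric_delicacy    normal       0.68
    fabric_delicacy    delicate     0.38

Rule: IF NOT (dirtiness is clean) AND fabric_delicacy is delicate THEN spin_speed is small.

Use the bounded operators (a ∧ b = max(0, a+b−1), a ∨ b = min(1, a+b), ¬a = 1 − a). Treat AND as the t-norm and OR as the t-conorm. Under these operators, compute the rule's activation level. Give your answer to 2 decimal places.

0.26

firing strength: ¬clean=1−0.12=0.88, delicate=0.38; AND[max(0, a+b−1)] → w = 0.26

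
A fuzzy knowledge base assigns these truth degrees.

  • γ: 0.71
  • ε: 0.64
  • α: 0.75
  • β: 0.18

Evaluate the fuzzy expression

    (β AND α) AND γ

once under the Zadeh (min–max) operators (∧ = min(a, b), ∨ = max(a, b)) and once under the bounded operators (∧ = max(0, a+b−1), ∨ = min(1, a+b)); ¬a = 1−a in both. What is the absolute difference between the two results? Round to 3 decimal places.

0.180

Under Zadeh (min–max):
  β AND α = min(a, b) on (0.18, 0.75) = 0.18
  (β AND α) AND γ = min(a, b) on (0.18, 0.71) = 0.18
  → value = 0.1800
Under bounded:
  β AND α = max(0, a+b−1) on (0.18, 0.75) = 0.00
  (β AND α) AND γ = max(0, a+b−1) on (0.00, 0.71) = 0.00
  → value = 0.0000
|0.1800 − 0.0000| = 0.180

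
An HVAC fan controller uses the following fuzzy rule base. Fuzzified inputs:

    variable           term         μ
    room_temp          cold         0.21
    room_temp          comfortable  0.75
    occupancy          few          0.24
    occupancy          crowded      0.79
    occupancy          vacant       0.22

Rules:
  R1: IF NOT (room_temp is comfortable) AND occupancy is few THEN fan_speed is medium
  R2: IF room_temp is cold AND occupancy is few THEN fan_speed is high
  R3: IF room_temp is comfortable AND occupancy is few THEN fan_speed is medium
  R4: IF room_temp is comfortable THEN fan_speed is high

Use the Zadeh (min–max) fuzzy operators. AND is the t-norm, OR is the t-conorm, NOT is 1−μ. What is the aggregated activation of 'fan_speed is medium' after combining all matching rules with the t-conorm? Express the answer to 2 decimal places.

0.24

R1: ¬comfortable=1−0.75=0.25, few=0.24; AND[min(a, b)] → w = 0.24
R2: cold=0.21, few=0.24; AND[min(a, b)] → w = 0.21
R3: comfortable=0.75, few=0.24; AND[min(a, b)] → w = 0.24
R4: comfortable=0.75 → w = 0.75
Rules with consequent 'medium': {R1, R3} → strengths 0.24, 0.24
Aggregate via t-conorm [max(a, b)]: 0.24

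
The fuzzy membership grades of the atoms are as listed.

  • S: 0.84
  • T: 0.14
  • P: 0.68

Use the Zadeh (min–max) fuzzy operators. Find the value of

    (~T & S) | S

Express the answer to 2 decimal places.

0.84

~T = 1 − 0.14 = 0.86
~T & S = min(a, b) on (0.86, 0.84) = 0.84
(~T & S) | S = max(a, b) on (0.84, 0.84) = 0.84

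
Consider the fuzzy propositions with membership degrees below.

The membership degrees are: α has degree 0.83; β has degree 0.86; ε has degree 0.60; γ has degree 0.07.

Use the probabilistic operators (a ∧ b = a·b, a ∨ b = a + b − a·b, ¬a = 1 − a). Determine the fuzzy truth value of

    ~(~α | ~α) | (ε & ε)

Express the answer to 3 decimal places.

~α = 1 − 0.8300 = 0.1700
~α = 1 − 0.8300 = 0.1700
~α | ~α = a + b − a·b on (0.1700, 0.1700) = 0.3111
~(~α | ~α) = 1 − 0.3111 = 0.6889
ε & ε = a·b on (0.6000, 0.6000) = 0.3600
~(~α | ~α) | (ε & ε) = a + b − a·b on (0.6889, 0.3600) = 0.8009

0.801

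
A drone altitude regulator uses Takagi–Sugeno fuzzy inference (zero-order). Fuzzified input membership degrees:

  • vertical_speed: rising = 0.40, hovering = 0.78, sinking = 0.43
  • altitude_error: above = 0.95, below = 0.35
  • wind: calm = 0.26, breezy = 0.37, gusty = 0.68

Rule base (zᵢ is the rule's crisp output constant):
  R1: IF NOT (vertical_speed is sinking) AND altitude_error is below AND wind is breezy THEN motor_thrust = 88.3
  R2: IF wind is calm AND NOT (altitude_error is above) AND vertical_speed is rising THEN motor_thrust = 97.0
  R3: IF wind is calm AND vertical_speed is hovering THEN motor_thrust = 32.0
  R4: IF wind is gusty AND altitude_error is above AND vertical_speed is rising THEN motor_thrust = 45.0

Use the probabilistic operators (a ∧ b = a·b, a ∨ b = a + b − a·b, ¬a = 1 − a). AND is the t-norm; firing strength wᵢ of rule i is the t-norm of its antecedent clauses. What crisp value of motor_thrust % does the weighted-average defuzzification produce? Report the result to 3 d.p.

46.537

R1 (z=88.3): ¬sinking=1−0.43=0.57, below=0.35, breezy=0.37; AND[a·b] → w = 0.0738
R2 (z=97.0): calm=0.26, ¬above=1−0.95=0.05, rising=0.40; AND[a·b] → w = 0.0052
R3 (z=32.0): calm=0.26, hovering=0.78; AND[a·b] → w = 0.2028
R4 (z=45.0): gusty=0.68, above=0.95, rising=0.40; AND[a·b] → w = 0.2584
Weighted average = (0.0738·88.3 + 0.0052·97.0 + 0.2028·32.0 + 0.2584·45.0) / (0.0738 + 0.0052 + 0.2028 + 0.2584)
  = 25.1399 / 0.5402 = 46.537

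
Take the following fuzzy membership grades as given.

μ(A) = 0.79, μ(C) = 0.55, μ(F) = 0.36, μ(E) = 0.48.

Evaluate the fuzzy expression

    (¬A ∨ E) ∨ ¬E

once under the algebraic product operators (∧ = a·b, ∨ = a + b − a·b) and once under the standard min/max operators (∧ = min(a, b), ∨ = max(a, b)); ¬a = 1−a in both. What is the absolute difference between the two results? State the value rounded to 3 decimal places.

Under algebraic product:
  ¬A = 1 − 0.7900 = 0.2100
  ¬A ∨ E = a + b − a·b on (0.2100, 0.4800) = 0.5892
  ¬E = 1 − 0.4800 = 0.5200
  (¬A ∨ E) ∨ ¬E = a + b − a·b on (0.5892, 0.5200) = 0.8028
  → value = 0.8028
Under standard min/max:
  ¬A = 1 − 0.79 = 0.21
  ¬A ∨ E = max(a, b) on (0.21, 0.48) = 0.48
  ¬E = 1 − 0.48 = 0.52
  (¬A ∨ E) ∨ ¬E = max(a, b) on (0.48, 0.52) = 0.52
  → value = 0.5200
|0.8028 − 0.5200| = 0.283

0.283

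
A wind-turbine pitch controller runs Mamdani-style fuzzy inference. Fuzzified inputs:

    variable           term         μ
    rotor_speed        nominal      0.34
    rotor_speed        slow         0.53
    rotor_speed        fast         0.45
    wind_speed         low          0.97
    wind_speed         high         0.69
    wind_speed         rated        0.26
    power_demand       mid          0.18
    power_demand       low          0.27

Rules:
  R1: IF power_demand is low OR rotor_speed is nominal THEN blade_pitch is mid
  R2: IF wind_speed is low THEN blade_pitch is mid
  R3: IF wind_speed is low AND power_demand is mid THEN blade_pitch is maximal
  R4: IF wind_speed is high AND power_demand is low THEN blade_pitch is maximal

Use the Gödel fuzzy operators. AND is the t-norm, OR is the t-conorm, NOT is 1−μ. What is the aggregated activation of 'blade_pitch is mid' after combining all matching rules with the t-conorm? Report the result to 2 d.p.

0.97

R1: low=0.27, nominal=0.34; OR[max(a, b)] → w = 0.34
R2: low=0.97 → w = 0.97
R3: low=0.97, mid=0.18; AND[min(a, b)] → w = 0.18
R4: high=0.69, low=0.27; AND[min(a, b)] → w = 0.27
Rules with consequent 'mid': {R1, R2} → strengths 0.34, 0.97
Aggregate via t-conorm [max(a, b)]: 0.97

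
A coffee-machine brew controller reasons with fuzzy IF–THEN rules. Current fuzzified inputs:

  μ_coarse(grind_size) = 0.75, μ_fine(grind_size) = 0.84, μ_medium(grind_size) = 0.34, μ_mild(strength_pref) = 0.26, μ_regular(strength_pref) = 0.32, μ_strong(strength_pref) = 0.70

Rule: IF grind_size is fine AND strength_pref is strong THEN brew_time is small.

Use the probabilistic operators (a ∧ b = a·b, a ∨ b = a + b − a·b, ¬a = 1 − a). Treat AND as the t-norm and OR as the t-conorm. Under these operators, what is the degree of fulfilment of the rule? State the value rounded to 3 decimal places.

firing strength: fine=0.84, strong=0.70; AND[a·b] → w = 0.5880

0.588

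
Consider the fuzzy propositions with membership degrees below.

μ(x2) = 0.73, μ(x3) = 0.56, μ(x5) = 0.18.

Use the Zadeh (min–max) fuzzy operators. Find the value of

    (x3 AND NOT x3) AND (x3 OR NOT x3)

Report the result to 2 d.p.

NOT x3 = 1 − 0.56 = 0.44
x3 AND NOT x3 = min(a, b) on (0.56, 0.44) = 0.44
NOT x3 = 1 − 0.56 = 0.44
x3 OR NOT x3 = max(a, b) on (0.56, 0.44) = 0.56
(x3 AND NOT x3) AND (x3 OR NOT x3) = min(a, b) on (0.44, 0.56) = 0.44

0.44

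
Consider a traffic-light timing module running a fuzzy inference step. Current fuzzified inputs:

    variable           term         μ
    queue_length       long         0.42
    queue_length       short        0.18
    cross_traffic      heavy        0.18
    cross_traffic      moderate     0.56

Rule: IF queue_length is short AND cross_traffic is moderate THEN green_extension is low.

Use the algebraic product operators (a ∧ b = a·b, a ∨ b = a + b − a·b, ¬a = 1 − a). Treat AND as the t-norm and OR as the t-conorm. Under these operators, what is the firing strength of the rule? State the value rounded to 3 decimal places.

0.101

firing strength: short=0.18, moderate=0.56; AND[a·b] → w = 0.1008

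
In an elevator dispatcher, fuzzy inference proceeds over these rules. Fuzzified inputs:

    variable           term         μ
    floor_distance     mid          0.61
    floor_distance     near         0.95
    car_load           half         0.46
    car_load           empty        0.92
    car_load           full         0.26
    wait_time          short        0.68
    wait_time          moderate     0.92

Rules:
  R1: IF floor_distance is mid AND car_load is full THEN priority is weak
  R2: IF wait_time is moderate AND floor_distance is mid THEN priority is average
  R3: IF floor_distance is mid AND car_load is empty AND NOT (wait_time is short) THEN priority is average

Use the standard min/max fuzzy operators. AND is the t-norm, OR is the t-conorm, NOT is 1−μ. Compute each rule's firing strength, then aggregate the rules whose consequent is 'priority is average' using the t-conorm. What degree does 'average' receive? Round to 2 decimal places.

R1: mid=0.61, full=0.26; AND[min(a, b)] → w = 0.26
R2: moderate=0.92, mid=0.61; AND[min(a, b)] → w = 0.61
R3: mid=0.61, empty=0.92, ¬short=1−0.68=0.32; AND[min(a, b)] → w = 0.32
Rules with consequent 'average': {R2, R3} → strengths 0.61, 0.32
Aggregate via t-conorm [max(a, b)]: 0.61

0.61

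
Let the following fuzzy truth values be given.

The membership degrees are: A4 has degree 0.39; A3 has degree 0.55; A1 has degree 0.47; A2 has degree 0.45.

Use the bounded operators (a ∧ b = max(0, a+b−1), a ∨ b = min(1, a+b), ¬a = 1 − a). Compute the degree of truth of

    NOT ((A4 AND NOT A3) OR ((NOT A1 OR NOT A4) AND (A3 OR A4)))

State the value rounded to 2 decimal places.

0.06

NOT A3 = 1 − 0.55 = 0.45
A4 AND NOT A3 = max(0, a+b−1) on (0.39, 0.45) = 0.00
NOT A1 = 1 − 0.47 = 0.53
NOT A4 = 1 − 0.39 = 0.61
NOT A1 OR NOT A4 = min(1, a+b) on (0.53, 0.61) = 1.00
A3 OR A4 = min(1, a+b) on (0.55, 0.39) = 0.94
(NOT A1 OR NOT A4) AND (A3 OR A4) = max(0, a+b−1) on (1.00, 0.94) = 0.94
(A4 AND NOT A3) OR ((NOT A1 OR NOT A4) AND (A3 OR A4)) = min(1, a+b) on (0.00, 0.94) = 0.94
NOT ((A4 AND NOT A3) OR ((NOT A1 OR NOT A4) AND (A3 OR A4))) = 1 − 0.94 = 0.06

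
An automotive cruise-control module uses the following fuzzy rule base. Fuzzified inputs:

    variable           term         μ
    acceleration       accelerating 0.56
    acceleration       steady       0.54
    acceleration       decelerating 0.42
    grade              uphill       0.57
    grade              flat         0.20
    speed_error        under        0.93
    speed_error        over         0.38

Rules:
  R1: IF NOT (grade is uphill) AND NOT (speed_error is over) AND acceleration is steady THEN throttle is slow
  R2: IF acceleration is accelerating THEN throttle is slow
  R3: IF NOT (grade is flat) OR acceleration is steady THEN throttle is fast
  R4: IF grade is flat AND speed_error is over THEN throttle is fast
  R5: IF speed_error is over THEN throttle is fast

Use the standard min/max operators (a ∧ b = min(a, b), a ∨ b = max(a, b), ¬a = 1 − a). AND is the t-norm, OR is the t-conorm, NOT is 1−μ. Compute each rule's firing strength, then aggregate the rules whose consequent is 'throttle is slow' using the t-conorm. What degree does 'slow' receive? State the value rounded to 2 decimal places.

R1: ¬uphill=1−0.57=0.43, ¬over=1−0.38=0.62, steady=0.54; AND[min(a, b)] → w = 0.43
R2: accelerating=0.56 → w = 0.56
R3: ¬flat=1−0.20=0.80, steady=0.54; OR[max(a, b)] → w = 0.80
R4: flat=0.20, over=0.38; AND[min(a, b)] → w = 0.20
R5: over=0.38 → w = 0.38
Rules with consequent 'slow': {R1, R2} → strengths 0.43, 0.56
Aggregate via t-conorm [max(a, b)]: 0.56

0.56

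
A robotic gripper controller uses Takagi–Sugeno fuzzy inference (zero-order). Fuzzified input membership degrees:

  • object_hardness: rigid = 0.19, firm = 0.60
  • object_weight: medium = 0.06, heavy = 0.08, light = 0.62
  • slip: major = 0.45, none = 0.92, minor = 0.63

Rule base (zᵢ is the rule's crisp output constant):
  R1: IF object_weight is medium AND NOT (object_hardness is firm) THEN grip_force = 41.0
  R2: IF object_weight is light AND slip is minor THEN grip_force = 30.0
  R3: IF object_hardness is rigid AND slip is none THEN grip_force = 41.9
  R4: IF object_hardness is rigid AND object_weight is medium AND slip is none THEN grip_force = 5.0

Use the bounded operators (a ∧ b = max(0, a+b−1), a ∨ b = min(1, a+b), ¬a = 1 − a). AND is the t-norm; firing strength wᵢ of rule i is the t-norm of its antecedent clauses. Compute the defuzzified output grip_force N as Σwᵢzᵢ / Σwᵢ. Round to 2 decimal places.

33.64

R1 (z=41.0): medium=0.06, ¬firm=1−0.60=0.40; AND[max(0, a+b−1)] → w = 0.00
R2 (z=30.0): light=0.62, minor=0.63; AND[max(0, a+b−1)] → w = 0.25
R3 (z=41.9): rigid=0.19, none=0.92; AND[max(0, a+b−1)] → w = 0.11
R4 (z=5.0): rigid=0.19, medium=0.06, none=0.92; AND[max(0, a+b−1)] → w = 0.00
Weighted average = (0.00·41.0 + 0.25·30.0 + 0.11·41.9 + 0.00·5.0) / (0.00 + 0.25 + 0.11 + 0.00)
  = 12.1090 / 0.3600 = 33.64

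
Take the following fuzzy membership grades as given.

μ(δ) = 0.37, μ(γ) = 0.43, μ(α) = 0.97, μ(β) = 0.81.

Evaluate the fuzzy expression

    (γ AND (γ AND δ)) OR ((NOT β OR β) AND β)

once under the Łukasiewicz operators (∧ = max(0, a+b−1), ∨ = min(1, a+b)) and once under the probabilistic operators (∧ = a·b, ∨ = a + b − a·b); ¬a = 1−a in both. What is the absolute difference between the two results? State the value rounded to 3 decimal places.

0.103

Under Łukasiewicz:
  γ AND δ = max(0, a+b−1) on (0.43, 0.37) = 0.00
  γ AND (γ AND δ) = max(0, a+b−1) on (0.43, 0.00) = 0.00
  NOT β = 1 − 0.81 = 0.19
  NOT β OR β = min(1, a+b) on (0.19, 0.81) = 1.00
  (NOT β OR β) AND β = max(0, a+b−1) on (1.00, 0.81) = 0.81
  (γ AND (γ AND δ)) OR ((NOT β OR β) AND β) = min(1, a+b) on (0.00, 0.81) = 0.81
  → value = 0.8100
Under probabilistic:
  γ AND δ = a·b on (0.4300, 0.3700) = 0.1591
  γ AND (γ AND δ) = a·b on (0.4300, 0.1591) = 0.0684
  NOT β = 1 − 0.8100 = 0.1900
  NOT β OR β = a + b − a·b on (0.1900, 0.8100) = 0.8461
  (NOT β OR β) AND β = a·b on (0.8461, 0.8100) = 0.6853
  (γ AND (γ AND δ)) OR ((NOT β OR β) AND β) = a + b − a·b on (0.0684, 0.6853) = 0.7069
  → value = 0.7069
|0.8100 − 0.7069| = 0.103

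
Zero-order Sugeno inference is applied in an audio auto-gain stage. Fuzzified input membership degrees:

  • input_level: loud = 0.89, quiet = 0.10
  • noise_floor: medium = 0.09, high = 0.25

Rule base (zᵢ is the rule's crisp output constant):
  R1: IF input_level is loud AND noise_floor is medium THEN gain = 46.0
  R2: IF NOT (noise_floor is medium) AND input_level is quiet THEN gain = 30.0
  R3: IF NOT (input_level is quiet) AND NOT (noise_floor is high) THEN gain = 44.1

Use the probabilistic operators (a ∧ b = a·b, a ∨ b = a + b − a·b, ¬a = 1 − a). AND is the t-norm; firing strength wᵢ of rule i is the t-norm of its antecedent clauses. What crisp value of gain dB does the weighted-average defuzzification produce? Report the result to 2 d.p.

42.76

R1 (z=46.0): loud=0.89, medium=0.09; AND[a·b] → w = 0.0801
R2 (z=30.0): ¬medium=1−0.09=0.91, quiet=0.10; AND[a·b] → w = 0.0910
R3 (z=44.1): ¬quiet=1−0.10=0.90, ¬high=1−0.25=0.75; AND[a·b] → w = 0.6750
Weighted average = (0.0801·46.0 + 0.0910·30.0 + 0.6750·44.1) / (0.0801 + 0.0910 + 0.6750)
  = 36.1821 / 0.8461 = 42.76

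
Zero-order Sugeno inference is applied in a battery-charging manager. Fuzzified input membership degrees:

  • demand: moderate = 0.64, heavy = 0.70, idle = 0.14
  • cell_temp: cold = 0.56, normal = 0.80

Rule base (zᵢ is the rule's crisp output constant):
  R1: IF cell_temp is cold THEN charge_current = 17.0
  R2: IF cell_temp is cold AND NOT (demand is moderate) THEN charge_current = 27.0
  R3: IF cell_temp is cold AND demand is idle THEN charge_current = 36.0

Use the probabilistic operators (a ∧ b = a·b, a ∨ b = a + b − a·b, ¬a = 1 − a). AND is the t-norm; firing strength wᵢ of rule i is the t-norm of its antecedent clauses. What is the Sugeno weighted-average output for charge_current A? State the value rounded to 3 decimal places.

21.173

R1 (z=17.0): cold=0.56 → w = 0.5600
R2 (z=27.0): cold=0.56, ¬moderate=1−0.64=0.36; AND[a·b] → w = 0.2016
R3 (z=36.0): cold=0.56, idle=0.14; AND[a·b] → w = 0.0784
Weighted average = (0.5600·17.0 + 0.2016·27.0 + 0.0784·36.0) / (0.5600 + 0.2016 + 0.0784)
  = 17.7856 / 0.8400 = 21.173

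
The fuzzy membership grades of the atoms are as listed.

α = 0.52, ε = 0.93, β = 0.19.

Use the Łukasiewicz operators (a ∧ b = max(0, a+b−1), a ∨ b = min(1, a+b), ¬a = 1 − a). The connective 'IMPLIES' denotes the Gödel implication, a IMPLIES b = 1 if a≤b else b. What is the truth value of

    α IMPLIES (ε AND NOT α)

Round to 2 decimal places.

NOT α = 1 − 0.52 = 0.48
ε AND NOT α = max(0, a+b−1) on (0.93, 0.48) = 0.41
α IMPLIES (ε AND NOT α)  [Gödel: 1 if a≤b else b] with a=0.52, b=0.41 → 0.41

0.41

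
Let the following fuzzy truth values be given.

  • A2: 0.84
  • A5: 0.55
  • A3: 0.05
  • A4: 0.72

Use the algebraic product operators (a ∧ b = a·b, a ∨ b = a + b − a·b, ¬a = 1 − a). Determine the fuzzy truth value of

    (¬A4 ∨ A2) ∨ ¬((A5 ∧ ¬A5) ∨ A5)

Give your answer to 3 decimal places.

0.924

¬A4 = 1 − 0.7200 = 0.2800
¬A4 ∨ A2 = a + b − a·b on (0.2800, 0.8400) = 0.8848
¬A5 = 1 − 0.5500 = 0.4500
A5 ∧ ¬A5 = a·b on (0.5500, 0.4500) = 0.2475
(A5 ∧ ¬A5) ∨ A5 = a + b − a·b on (0.2475, 0.5500) = 0.6614
¬((A5 ∧ ¬A5) ∨ A5) = 1 − 0.6614 = 0.3386
(¬A4 ∨ A2) ∨ ¬((A5 ∧ ¬A5) ∨ A5) = a + b − a·b on (0.8848, 0.3386) = 0.9238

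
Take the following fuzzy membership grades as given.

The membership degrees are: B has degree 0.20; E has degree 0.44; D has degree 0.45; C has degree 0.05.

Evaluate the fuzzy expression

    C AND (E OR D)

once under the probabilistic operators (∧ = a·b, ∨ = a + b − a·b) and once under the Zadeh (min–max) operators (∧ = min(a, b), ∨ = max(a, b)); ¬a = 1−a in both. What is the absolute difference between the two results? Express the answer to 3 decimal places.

0.015

Under probabilistic:
  E OR D = a + b − a·b on (0.4400, 0.4500) = 0.6920
  C AND (E OR D) = a·b on (0.0500, 0.6920) = 0.0346
  → value = 0.0346
Under Zadeh (min–max):
  E OR D = max(a, b) on (0.44, 0.45) = 0.45
  C AND (E OR D) = min(a, b) on (0.05, 0.45) = 0.05
  → value = 0.0500
|0.0346 − 0.0500| = 0.015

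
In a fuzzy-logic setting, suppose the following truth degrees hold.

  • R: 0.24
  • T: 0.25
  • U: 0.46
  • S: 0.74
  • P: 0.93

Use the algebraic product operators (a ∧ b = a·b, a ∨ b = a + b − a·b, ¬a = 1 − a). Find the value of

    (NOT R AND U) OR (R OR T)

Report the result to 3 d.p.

0.629

NOT R = 1 − 0.2400 = 0.7600
NOT R AND U = a·b on (0.7600, 0.4600) = 0.3496
R OR T = a + b − a·b on (0.2400, 0.2500) = 0.4300
(NOT R AND U) OR (R OR T) = a + b − a·b on (0.3496, 0.4300) = 0.6293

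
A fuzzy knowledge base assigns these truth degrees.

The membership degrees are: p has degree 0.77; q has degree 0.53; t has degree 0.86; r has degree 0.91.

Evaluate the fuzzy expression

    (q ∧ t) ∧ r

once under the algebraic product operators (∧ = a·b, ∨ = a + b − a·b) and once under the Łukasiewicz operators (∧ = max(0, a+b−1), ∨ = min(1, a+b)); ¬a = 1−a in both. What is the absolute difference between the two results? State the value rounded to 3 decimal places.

0.115

Under algebraic product:
  q ∧ t = a·b on (0.5300, 0.8600) = 0.4558
  (q ∧ t) ∧ r = a·b on (0.4558, 0.9100) = 0.4148
  → value = 0.4148
Under Łukasiewicz:
  q ∧ t = max(0, a+b−1) on (0.53, 0.86) = 0.39
  (q ∧ t) ∧ r = max(0, a+b−1) on (0.39, 0.91) = 0.30
  → value = 0.3000
|0.4148 − 0.3000| = 0.115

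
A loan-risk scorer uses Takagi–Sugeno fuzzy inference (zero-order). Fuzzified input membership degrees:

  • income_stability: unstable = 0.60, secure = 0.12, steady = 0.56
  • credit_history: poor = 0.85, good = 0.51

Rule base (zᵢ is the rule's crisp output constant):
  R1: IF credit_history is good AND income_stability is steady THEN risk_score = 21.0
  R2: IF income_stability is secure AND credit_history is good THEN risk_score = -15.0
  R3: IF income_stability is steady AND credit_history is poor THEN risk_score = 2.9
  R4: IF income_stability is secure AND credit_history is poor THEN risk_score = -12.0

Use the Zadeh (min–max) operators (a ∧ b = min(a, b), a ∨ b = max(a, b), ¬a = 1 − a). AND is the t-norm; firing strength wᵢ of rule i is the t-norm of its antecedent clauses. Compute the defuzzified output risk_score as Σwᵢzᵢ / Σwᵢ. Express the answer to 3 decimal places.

R1 (z=21.0): good=0.51, steady=0.56; AND[min(a, b)] → w = 0.51
R2 (z=-15.0): secure=0.12, good=0.51; AND[min(a, b)] → w = 0.12
R3 (z=2.9): steady=0.56, poor=0.85; AND[min(a, b)] → w = 0.56
R4 (z=-12.0): secure=0.12, poor=0.85; AND[min(a, b)] → w = 0.12
Weighted average = (0.51·21.0 + 0.12·-15.0 + 0.56·2.9 + 0.12·-12.0) / (0.51 + 0.12 + 0.56 + 0.12)
  = 9.0940 / 1.3100 = 6.942

6.942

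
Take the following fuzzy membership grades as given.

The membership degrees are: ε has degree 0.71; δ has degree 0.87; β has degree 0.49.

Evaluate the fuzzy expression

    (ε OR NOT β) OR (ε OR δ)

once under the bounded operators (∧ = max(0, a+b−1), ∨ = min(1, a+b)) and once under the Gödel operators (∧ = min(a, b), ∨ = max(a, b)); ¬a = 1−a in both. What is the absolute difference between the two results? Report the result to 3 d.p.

Under bounded:
  NOT β = 1 − 0.49 = 0.51
  ε OR NOT β = min(1, a+b) on (0.71, 0.51) = 1.00
  ε OR δ = min(1, a+b) on (0.71, 0.87) = 1.00
  (ε OR NOT β) OR (ε OR δ) = min(1, a+b) on (1.00, 1.00) = 1.00
  → value = 1.0000
Under Gödel:
  NOT β = 1 − 0.49 = 0.51
  ε OR NOT β = max(a, b) on (0.71, 0.51) = 0.71
  ε OR δ = max(a, b) on (0.71, 0.87) = 0.87
  (ε OR NOT β) OR (ε OR δ) = max(a, b) on (0.71, 0.87) = 0.87
  → value = 0.8700
|1.0000 − 0.8700| = 0.130

0.130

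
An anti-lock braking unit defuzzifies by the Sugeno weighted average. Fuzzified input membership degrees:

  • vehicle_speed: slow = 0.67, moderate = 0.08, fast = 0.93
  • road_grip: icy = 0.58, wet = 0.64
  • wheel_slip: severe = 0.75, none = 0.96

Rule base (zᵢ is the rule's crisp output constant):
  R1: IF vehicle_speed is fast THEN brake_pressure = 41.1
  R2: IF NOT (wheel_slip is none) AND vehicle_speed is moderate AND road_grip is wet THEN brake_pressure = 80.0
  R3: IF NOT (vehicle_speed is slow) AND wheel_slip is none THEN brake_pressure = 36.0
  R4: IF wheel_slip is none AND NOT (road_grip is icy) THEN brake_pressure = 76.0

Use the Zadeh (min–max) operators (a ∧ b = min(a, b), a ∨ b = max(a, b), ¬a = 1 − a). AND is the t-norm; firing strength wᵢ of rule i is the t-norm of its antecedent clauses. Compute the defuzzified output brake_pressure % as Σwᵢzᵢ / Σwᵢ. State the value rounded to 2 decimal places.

49.55

R1 (z=41.1): fast=0.93 → w = 0.93
R2 (z=80.0): ¬none=1−0.96=0.04, moderate=0.08, wet=0.64; AND[min(a, b)] → w = 0.04
R3 (z=36.0): ¬slow=1−0.67=0.33, none=0.96; AND[min(a, b)] → w = 0.33
R4 (z=76.0): none=0.96, ¬icy=1−0.58=0.42; AND[min(a, b)] → w = 0.42
Weighted average = (0.93·41.1 + 0.04·80.0 + 0.33·36.0 + 0.42·76.0) / (0.93 + 0.04 + 0.33 + 0.42)
  = 85.2230 / 1.7200 = 49.55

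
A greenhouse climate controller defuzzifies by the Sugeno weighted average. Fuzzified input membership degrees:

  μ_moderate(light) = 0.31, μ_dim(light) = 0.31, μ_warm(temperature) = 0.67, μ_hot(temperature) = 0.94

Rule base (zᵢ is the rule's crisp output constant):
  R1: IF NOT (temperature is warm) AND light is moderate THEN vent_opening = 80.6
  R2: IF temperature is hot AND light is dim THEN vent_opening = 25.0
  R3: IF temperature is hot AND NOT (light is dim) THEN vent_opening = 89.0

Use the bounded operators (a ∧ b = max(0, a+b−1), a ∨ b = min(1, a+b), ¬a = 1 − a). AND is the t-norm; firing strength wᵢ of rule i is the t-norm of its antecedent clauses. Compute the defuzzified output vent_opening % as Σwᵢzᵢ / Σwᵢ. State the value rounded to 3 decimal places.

R1 (z=80.6): ¬warm=1−0.67=0.33, moderate=0.31; AND[max(0, a+b−1)] → w = 0.00
R2 (z=25.0): hot=0.94, dim=0.31; AND[max(0, a+b−1)] → w = 0.25
R3 (z=89.0): hot=0.94, ¬dim=1−0.31=0.69; AND[max(0, a+b−1)] → w = 0.63
Weighted average = (0.00·80.6 + 0.25·25.0 + 0.63·89.0) / (0.00 + 0.25 + 0.63)
  = 62.3200 / 0.8800 = 70.818

70.818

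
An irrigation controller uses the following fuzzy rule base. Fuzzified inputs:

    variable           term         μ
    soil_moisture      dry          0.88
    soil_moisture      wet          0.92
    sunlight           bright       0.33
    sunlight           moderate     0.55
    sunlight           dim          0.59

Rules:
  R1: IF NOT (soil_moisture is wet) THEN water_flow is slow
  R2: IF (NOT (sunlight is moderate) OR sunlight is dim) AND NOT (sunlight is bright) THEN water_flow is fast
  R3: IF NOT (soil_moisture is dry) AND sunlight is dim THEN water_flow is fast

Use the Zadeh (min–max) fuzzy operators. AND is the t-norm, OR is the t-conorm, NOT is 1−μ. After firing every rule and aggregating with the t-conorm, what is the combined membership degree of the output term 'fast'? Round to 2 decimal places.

0.59

R1: ¬wet=1−0.92=0.08 → w = 0.08
R2: (¬moderate=1−0.55=0.45 OR dim=0.59) = 0.59; AND[min(a, b)] with ¬bright=1−0.33=0.67 → w = 0.59
R3: ¬dry=1−0.88=0.12, dim=0.59; AND[min(a, b)] → w = 0.12
Rules with consequent 'fast': {R2, R3} → strengths 0.59, 0.12
Aggregate via t-conorm [max(a, b)]: 0.59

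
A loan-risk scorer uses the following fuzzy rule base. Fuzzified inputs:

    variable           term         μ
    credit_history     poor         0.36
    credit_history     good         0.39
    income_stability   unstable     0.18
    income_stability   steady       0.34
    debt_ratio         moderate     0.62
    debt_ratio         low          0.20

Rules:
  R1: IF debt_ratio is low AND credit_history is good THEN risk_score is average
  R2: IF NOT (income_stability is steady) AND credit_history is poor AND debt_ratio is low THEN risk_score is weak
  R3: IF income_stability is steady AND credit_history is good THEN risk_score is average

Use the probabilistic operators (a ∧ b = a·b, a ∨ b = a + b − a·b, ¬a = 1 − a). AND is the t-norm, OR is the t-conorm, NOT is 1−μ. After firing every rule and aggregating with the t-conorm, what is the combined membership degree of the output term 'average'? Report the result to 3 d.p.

0.200

R1: low=0.20, good=0.39; AND[a·b] → w = 0.0780
R2: ¬steady=1−0.34=0.66, poor=0.36, low=0.20; AND[a·b] → w = 0.0475
R3: steady=0.34, good=0.39; AND[a·b] → w = 0.1326
Rules with consequent 'average': {R1, R3} → strengths 0.0780, 0.1326
Aggregate via t-conorm [a + b − a·b]: 0.2003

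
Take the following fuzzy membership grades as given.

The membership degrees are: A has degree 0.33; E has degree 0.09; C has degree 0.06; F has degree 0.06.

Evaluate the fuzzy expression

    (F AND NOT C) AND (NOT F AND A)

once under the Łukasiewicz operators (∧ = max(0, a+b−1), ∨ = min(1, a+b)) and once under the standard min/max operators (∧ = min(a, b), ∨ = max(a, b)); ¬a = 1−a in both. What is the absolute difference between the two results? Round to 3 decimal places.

0.060

Under Łukasiewicz:
  NOT C = 1 − 0.06 = 0.94
  F AND NOT C = max(0, a+b−1) on (0.06, 0.94) = 0.00
  NOT F = 1 − 0.06 = 0.94
  NOT F AND A = max(0, a+b−1) on (0.94, 0.33) = 0.27
  (F AND NOT C) AND (NOT F AND A) = max(0, a+b−1) on (0.00, 0.27) = 0.00
  → value = 0.0000
Under standard min/max:
  NOT C = 1 − 0.06 = 0.94
  F AND NOT C = min(a, b) on (0.06, 0.94) = 0.06
  NOT F = 1 − 0.06 = 0.94
  NOT F AND A = min(a, b) on (0.94, 0.33) = 0.33
  (F AND NOT C) AND (NOT F AND A) = min(a, b) on (0.06, 0.33) = 0.06
  → value = 0.0600
|0.0000 − 0.0600| = 0.060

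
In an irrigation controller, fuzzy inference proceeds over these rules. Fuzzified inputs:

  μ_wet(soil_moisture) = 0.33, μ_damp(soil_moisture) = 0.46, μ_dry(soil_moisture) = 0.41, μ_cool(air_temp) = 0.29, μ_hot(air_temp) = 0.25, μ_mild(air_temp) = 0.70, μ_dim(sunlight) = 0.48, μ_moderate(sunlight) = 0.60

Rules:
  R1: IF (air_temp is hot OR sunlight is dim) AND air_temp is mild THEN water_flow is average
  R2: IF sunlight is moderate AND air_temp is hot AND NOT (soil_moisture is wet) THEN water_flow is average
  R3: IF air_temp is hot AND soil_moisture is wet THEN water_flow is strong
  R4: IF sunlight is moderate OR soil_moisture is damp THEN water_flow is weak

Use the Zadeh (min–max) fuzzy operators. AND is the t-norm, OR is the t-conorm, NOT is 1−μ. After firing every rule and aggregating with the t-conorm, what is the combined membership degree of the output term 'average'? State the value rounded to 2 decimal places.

R1: (hot=0.25 OR dim=0.48) = 0.48; AND[min(a, b)] with mild=0.70 → w = 0.48
R2: moderate=0.60, hot=0.25, ¬wet=1−0.33=0.67; AND[min(a, b)] → w = 0.25
R3: hot=0.25, wet=0.33; AND[min(a, b)] → w = 0.25
R4: moderate=0.60, damp=0.46; OR[max(a, b)] → w = 0.60
Rules with consequent 'average': {R1, R2} → strengths 0.48, 0.25
Aggregate via t-conorm [max(a, b)]: 0.48

0.48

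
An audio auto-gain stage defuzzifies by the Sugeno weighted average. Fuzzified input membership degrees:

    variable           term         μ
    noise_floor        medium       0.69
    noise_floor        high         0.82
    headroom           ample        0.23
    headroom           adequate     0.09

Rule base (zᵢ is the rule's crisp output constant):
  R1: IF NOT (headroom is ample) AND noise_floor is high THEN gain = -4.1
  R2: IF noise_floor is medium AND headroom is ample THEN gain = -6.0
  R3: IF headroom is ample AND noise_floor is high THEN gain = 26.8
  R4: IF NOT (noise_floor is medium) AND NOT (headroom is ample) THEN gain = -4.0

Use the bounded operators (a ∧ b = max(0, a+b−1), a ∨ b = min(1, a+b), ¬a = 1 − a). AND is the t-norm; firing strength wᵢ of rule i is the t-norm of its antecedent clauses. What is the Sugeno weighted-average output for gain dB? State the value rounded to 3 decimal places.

R1 (z=-4.1): ¬ample=1−0.23=0.77, high=0.82; AND[max(0, a+b−1)] → w = 0.59
R2 (z=-6.0): medium=0.69, ample=0.23; AND[max(0, a+b−1)] → w = 0.00
R3 (z=26.8): ample=0.23, high=0.82; AND[max(0, a+b−1)] → w = 0.05
R4 (z=-4.0): ¬medium=1−0.69=0.31, ¬ample=1−0.23=0.77; AND[max(0, a+b−1)] → w = 0.08
Weighted average = (0.59·-4.1 + 0.00·-6.0 + 0.05·26.8 + 0.08·-4.0) / (0.59 + 0.00 + 0.05 + 0.08)
  = -1.3990 / 0.7200 = -1.943

-1.943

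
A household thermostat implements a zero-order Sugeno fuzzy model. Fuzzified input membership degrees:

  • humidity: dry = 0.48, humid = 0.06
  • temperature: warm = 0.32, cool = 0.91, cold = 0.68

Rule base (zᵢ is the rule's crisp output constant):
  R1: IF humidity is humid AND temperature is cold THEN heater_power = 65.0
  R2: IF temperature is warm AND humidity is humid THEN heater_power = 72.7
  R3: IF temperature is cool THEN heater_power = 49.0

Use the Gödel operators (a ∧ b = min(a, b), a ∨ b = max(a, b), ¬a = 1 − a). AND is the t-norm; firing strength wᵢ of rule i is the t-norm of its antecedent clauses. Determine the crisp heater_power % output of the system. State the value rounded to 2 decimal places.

51.31

R1 (z=65.0): humid=0.06, cold=0.68; AND[min(a, b)] → w = 0.06
R2 (z=72.7): warm=0.32, humid=0.06; AND[min(a, b)] → w = 0.06
R3 (z=49.0): cool=0.91 → w = 0.91
Weighted average = (0.06·65.0 + 0.06·72.7 + 0.91·49.0) / (0.06 + 0.06 + 0.91)
  = 52.8520 / 1.0300 = 51.31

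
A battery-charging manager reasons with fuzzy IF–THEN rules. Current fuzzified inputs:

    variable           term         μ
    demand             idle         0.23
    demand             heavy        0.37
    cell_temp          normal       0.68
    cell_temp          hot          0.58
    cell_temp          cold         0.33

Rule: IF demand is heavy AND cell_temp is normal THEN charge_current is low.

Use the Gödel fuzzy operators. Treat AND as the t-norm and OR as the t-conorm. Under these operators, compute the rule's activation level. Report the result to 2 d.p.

0.37

firing strength: heavy=0.37, normal=0.68; AND[min(a, b)] → w = 0.37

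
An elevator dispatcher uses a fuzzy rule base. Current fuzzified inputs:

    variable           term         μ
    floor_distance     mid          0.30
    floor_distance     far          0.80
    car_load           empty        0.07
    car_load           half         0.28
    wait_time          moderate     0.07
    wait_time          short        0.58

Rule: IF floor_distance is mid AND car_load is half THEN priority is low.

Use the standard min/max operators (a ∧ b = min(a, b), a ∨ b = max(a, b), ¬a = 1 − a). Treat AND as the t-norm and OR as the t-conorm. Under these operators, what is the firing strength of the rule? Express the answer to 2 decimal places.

firing strength: mid=0.30, half=0.28; AND[min(a, b)] → w = 0.28

0.28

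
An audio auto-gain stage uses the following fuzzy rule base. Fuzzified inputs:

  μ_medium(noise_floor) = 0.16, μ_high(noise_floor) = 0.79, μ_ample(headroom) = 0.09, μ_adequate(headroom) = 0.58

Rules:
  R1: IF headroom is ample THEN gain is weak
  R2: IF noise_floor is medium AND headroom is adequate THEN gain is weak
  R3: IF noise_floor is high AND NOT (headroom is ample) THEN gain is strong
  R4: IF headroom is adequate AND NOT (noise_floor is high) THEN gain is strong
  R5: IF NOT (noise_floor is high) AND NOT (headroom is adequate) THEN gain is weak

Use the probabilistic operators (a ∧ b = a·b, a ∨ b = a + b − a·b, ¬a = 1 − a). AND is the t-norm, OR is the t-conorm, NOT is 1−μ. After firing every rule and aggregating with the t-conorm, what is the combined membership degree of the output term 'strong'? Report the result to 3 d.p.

0.753

R1: ample=0.09 → w = 0.0900
R2: medium=0.16, adequate=0.58; AND[a·b] → w = 0.0928
R3: high=0.79, ¬ample=1−0.09=0.91; AND[a·b] → w = 0.7189
R4: adequate=0.58, ¬high=1−0.79=0.21; AND[a·b] → w = 0.1218
R5: ¬high=1−0.79=0.21, ¬adequate=1−0.58=0.42; AND[a·b] → w = 0.0882
Rules with consequent 'strong': {R3, R4} → strengths 0.7189, 0.1218
Aggregate via t-conorm [a + b − a·b]: 0.7531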